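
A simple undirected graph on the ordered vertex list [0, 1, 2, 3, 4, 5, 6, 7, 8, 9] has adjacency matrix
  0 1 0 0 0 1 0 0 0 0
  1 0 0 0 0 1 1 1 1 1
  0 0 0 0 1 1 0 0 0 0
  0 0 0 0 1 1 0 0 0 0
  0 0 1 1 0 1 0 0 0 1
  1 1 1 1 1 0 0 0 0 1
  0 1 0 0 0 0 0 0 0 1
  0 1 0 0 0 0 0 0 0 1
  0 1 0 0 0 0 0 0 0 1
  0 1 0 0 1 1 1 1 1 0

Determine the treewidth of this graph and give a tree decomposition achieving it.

Each bag holds 3 vertices, so the decomposition has width 2, which upper-bounds the treewidth. Conversely, {0, 1, 5} is a clique of size 3, and the vertices of any clique must share a bag in every tree decomposition; so some bag has ≥ 3 vertices and tw(G) ≥ 2. The upper and lower bounds meet at 2, so that is the treewidth.

Treewidth 2.
Bags: B1 = {4, 5, 9}  B2 = {1, 5, 9}  B3 = {3, 4, 5}  B4 = {0, 1, 5}  B5 = {1, 6, 9}  B6 = {1, 8, 9}  B7 = {2, 4, 5}  B8 = {1, 7, 9}
Tree: B1–B2, B1–B3, B2–B4, B2–B5, B5–B6, B1–B7, B6–B8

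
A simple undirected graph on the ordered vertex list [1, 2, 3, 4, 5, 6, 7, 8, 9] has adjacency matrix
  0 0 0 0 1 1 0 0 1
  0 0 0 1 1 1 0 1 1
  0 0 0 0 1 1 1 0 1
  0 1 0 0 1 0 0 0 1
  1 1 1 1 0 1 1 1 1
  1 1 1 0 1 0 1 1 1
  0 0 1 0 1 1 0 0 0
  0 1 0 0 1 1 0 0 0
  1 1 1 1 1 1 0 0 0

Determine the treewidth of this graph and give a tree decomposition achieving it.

Each bag holds 4 vertices, so the decomposition has width 3, which upper-bounds the treewidth. For the lower bound, the 4 vertices {2, 4, 5, 9} are pairwise adjacent, and any tree decomposition puts a clique entirely inside one bag — forcing width ≥ 3. Therefore the treewidth is 3.

Treewidth 3.
One optimal decomposition is:
Bags: B1 = {3, 5, 6, 9}  B2 = {1, 5, 6, 9}  B3 = {2, 5, 6, 9}  B4 = {3, 5, 6, 7}  B5 = {2, 4, 5, 9}  B6 = {2, 5, 6, 8}
Tree: B1–B2, B1–B3, B1–B4, B3–B5, B3–B6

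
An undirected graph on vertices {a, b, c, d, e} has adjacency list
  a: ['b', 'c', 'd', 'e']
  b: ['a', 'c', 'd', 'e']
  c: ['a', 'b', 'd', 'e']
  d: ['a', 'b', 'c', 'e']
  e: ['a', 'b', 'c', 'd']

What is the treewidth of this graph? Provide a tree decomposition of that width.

With just one bag of size 5, the width is 5 − 1 = 4, so tw(G) ≤ 4. For the lower bound, the 5 vertices {a, b, c, d, e} are pairwise adjacent, and any tree decomposition puts a clique entirely inside one bag — forcing width ≥ 4. Combining the bounds, tw(G) = 4.

Treewidth 4.
One such decomposition:
Bags: B1 = {a, b, c, d, e}
Tree: (single bag)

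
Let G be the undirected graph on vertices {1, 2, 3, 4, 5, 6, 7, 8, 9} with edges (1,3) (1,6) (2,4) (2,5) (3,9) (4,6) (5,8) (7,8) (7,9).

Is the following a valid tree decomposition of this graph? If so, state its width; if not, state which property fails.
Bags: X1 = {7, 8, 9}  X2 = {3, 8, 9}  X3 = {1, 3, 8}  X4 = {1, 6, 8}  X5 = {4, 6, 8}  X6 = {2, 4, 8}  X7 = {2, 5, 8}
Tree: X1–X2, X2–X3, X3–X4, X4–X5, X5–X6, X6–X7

Yes; width 2.

Checking the three conditions: (i) the bags cover all of {1, 2, 3, 4, 5, 6, 7, 8, 9}; (ii) for each edge, some bag contains both endpoints; (iii) the bags containing any fixed vertex form a subtree. All hold, so the decomposition is valid with width 3 − 1 = 2.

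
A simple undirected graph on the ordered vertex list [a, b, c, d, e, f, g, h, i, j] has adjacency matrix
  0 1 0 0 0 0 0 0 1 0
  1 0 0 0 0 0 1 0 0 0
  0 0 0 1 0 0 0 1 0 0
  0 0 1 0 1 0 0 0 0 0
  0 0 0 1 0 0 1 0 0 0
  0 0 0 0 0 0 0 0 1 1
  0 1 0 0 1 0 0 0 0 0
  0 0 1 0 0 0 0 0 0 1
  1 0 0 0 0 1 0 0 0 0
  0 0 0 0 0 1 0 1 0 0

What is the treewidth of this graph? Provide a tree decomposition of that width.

Treewidth 2.
One such decomposition:
Bags: B1 = {a, b, g}  B2 = {a, g, i}  B3 = {f, g, i}  B4 = {f, g, j}  B5 = {g, h, j}  B6 = {c, g, h}  B7 = {c, d, g}  B8 = {d, e, g}
Tree: B1–B2, B2–B3, B3–B4, B4–B5, B5–B6, B6–B7, B7–B8

The largest bag has 3 vertices, giving width 2; this decomposition certifies tw(G) ≤ 2. The edges g–b–a–i–f–j–h–c–d–e–g form a cycle, so G is not a tree and its treewidth is at least 2. Hence tw(G) = 2 exactly.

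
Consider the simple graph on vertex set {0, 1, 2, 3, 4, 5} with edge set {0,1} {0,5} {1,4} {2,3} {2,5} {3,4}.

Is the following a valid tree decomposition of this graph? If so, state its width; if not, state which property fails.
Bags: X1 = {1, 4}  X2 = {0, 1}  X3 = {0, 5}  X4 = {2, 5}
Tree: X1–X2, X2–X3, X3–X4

No — vertex 3 appears in no bag.

A tree decomposition must satisfy three properties: every vertex lies in some bag; for every edge, both endpoints lie together in some bag; and for every vertex, the bags containing it form a connected subtree. Here vertex 3 appears in no bag, so the decomposition is invalid.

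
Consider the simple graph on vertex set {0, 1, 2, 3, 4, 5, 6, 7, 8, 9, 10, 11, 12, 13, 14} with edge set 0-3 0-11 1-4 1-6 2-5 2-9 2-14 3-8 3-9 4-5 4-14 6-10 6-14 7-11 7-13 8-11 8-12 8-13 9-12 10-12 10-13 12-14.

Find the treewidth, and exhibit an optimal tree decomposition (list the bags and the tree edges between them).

Treewidth 3.
One optimal decomposition is:
Bags: B1 = {0, 7, 11, 13}  B2 = {0, 8, 11, 13}  B3 = {0, 3, 8, 13}  B4 = {3, 8, 10, 13}  B5 = {3, 8, 10, 12}  B6 = {3, 9, 10, 12}  B7 = {6, 9, 10, 12}  B8 = {6, 9, 12, 14}  B9 = {2, 6, 9, 14}  B10 = {1, 2, 6, 14}  B11 = {1, 2, 4, 14}  B12 = {1, 2, 4, 5}
Tree: B1–B2, B2–B3, B3–B4, B4–B5, B5–B6, B6–B7, B7–B8, B8–B9, B9–B10, B10–B11, B11–B12

The largest bag has 4 vertices, giving width 3; this decomposition certifies tw(G) ≤ 3. For the lower bound: the 4 vertex sets {0,7,11}, {13}, {8}, {3,9,10,12} are disjoint, each induces a connected subgraph, and every pair is joined by at least one edge of G. Contracting each set to a single vertex therefore yields K_{4} as a minor, and since treewidth is minor-monotone, tw(G) ≥ tw(K_{4}) = 3. Combining the bounds, tw(G) = 3.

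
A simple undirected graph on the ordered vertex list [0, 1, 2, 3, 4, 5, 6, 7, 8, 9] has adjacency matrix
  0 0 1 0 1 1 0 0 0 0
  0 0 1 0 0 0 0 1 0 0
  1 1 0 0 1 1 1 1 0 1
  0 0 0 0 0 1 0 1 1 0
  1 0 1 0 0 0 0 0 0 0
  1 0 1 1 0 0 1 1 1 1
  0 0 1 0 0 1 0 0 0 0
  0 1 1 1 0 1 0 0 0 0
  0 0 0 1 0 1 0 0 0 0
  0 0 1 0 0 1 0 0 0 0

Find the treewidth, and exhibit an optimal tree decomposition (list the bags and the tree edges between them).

The largest bag has 3 vertices, giving width 2; this decomposition certifies tw(G) ≤ 2. On the other hand G contains the 3-clique {3, 5, 8}. A clique must lie in a single bag of any decomposition, so no decomposition can have width below 2. Therefore the treewidth is 2.

Treewidth 2.
One optimal decomposition is:
Bags: B1 = {0, 2, 4}  B2 = {0, 2, 5}  B3 = {2, 5, 7}  B4 = {3, 5, 7}  B5 = {2, 5, 9}  B6 = {3, 5, 8}  B7 = {1, 2, 7}  B8 = {2, 5, 6}
Tree: B1–B2, B2–B3, B3–B4, B2–B5, B4–B6, B3–B7, B3–B8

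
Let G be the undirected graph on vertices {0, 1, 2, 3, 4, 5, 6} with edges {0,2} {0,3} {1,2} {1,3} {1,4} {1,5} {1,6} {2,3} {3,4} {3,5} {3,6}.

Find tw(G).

A width-2 tree decomposition is:
Bags: B1 = {1, 3, 4}  B2 = {1, 2, 3}  B3 = {0, 2, 3}  B4 = {1, 3, 5}  B5 = {1, 3, 6}
Tree: B1–B2, B2–B3, B2–B4, B2–B5
Each bag holds 3 vertices, so the decomposition has width 2, which upper-bounds the treewidth. Conversely, {0, 2, 3} is a clique of size 3, and the vertices of any clique must share a bag in every tree decomposition; so some bag has ≥ 3 vertices and tw(G) ≥ 2. Hence tw(G) = 2 exactly.

2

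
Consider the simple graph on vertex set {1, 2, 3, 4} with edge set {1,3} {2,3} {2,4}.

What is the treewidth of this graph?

A width-1 tree decomposition is:
Bags: B1 = {2, 4}  B2 = {2, 3}  B3 = {1, 3}
Tree: B1–B2, B2–B3
The largest bag has 2 vertices, giving width 1; this decomposition certifies tw(G) ≤ 1. Any graph with an edge has treewidth ≥ 1, and G has the edge 4–2. Hence tw(G) = 1 exactly.

1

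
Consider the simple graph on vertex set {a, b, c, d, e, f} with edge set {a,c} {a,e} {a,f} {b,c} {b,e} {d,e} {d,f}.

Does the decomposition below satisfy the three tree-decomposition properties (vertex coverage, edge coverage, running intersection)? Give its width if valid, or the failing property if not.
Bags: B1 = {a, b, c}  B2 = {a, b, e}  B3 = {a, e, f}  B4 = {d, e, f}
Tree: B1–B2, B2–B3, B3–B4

Vertex coverage: the bags together contain {a, b, c, d, e, f}, the full vertex set. Edge coverage: each edge of G has both endpoints in at least one bag. Running intersection: for every vertex, the bags containing it form a connected subtree. All three properties hold, so this is a valid tree decomposition of width max|bag| − 1 = 2, and hence tw(G) ≤ 2.

Yes; width 2.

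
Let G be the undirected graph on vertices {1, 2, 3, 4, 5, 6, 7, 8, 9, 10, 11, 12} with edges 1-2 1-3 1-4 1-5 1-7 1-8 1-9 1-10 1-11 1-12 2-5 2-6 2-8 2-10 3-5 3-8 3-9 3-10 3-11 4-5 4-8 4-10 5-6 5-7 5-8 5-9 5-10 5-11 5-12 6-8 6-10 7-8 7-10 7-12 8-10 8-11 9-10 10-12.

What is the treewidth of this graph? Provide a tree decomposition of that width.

The largest bag has 5 vertices, giving width 4; this decomposition certifies tw(G) ≤ 4. On the other hand G contains the 5-clique {1, 2, 5, 8, 10}. A clique must lie in a single bag of any decomposition, so no decomposition can have width below 4. Combining the bounds, tw(G) = 4.

Treewidth 4.
Bags: B1 = {1, 4, 5, 8, 10}  B2 = {1, 2, 5, 8, 10}  B3 = {1, 3, 5, 8, 10}  B4 = {1, 3, 5, 9, 10}  B5 = {2, 5, 6, 8, 10}  B6 = {1, 5, 7, 8, 10}  B7 = {1, 3, 5, 8, 11}  B8 = {1, 5, 7, 10, 12}
Tree: B1–B2, B1–B3, B3–B4, B2–B5, B2–B6, B3–B7, B6–B8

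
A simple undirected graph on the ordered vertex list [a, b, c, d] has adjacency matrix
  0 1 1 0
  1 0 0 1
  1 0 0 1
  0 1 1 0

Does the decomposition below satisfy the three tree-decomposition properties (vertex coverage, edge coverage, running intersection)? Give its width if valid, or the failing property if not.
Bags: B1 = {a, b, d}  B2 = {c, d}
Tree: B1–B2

No — edge (a,c) lies in no bag.

A tree decomposition must satisfy three properties: every vertex lies in some bag; for every edge, both endpoints lie together in some bag; and for every vertex, the bags containing it form a connected subtree. Here edge (a,c) lies in no bag, so the decomposition is invalid.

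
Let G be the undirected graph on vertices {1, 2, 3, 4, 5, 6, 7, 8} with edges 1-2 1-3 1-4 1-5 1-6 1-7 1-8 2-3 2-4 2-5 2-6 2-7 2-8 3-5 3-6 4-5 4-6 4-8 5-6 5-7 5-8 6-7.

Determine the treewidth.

4

A width-4 tree decomposition is:
Bags: B1 = {1, 2, 4, 5, 8}  B2 = {1, 2, 4, 5, 6}  B3 = {1, 2, 5, 6, 7}  B4 = {1, 2, 3, 5, 6}
Tree: B1–B2, B2–B3, B2–B4
Each bag holds 5 vertices, so the decomposition has width 4, which upper-bounds the treewidth. On the other hand G contains the 5-clique {1, 2, 4, 5, 8}. A clique must lie in a single bag of any decomposition, so no decomposition can have width below 4. Therefore the treewidth is 4.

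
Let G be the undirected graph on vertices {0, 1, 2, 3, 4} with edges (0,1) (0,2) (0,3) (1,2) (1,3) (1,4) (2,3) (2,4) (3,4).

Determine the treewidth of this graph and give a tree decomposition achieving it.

Each bag holds 4 vertices, so the decomposition has width 3, which upper-bounds the treewidth. On the other hand G contains the 4-clique {0, 1, 2, 3}. A clique must lie in a single bag of any decomposition, so no decomposition can have width below 3. Combining the bounds, tw(G) = 3.

Treewidth 3.
One such decomposition:
Bags: B1 = {0, 1, 2, 3}  B2 = {1, 2, 3, 4}
Tree: B1–B2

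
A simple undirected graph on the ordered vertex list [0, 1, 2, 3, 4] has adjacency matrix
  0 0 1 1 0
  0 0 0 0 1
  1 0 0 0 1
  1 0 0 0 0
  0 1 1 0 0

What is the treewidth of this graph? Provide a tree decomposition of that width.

Treewidth 1.
One optimal decomposition is:
Bags: B1 = {2, 4}  B2 = {0, 2}  B3 = {0, 3}  B4 = {1, 4}
Tree: B1–B2, B2–B3, B1–B4

Each bag holds 2 vertices, so the decomposition has width 1, which upper-bounds the treewidth. Since G has at least one edge (e.g. 4–2), it is not an edgeless graph, so tw(G) ≥ 1. Combining the bounds, tw(G) = 1.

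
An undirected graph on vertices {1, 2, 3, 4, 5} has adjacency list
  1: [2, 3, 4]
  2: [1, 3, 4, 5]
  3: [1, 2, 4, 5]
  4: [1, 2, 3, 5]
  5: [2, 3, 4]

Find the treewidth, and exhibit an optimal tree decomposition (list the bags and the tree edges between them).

Treewidth 3.
One such decomposition:
Bags: B1 = {1, 2, 3, 4}  B2 = {2, 3, 4, 5}
Tree: B1–B2

Every bag has size at most 4, so the width is 4 − 1 = 3 and tw(G) ≤ 3. For the lower bound, the 4 vertices {1, 2, 3, 4} are pairwise adjacent, and any tree decomposition puts a clique entirely inside one bag — forcing width ≥ 3. Combining the bounds, tw(G) = 3.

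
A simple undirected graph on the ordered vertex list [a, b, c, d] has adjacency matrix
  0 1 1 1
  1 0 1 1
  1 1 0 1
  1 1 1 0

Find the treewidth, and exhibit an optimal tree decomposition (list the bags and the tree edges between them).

A single bag containing all 4 vertices is trivially a valid decomposition of width 3. Conversely, {a, b, c, d} is a clique of size 4, and the vertices of any clique must share a bag in every tree decomposition; so some bag has ≥ 4 vertices and tw(G) ≥ 3. Therefore the treewidth is 3.

Treewidth 3.
One such decomposition:
Bags: B1 = {a, b, c, d}
Tree: (single bag)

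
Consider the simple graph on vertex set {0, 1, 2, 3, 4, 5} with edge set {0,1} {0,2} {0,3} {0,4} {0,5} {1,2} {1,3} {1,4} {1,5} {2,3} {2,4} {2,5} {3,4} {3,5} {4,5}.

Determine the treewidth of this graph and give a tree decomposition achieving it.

Treewidth 5.
One such decomposition:
Bags: B1 = {0, 1, 2, 3, 4, 5}
Tree: (single bag)

With just one bag of size 6, the width is 6 − 1 = 5, so tw(G) ≤ 5. Conversely, {0, 1, 2, 3, 4, 5} is a clique of size 6, and the vertices of any clique must share a bag in every tree decomposition; so some bag has ≥ 6 vertices and tw(G) ≥ 5. Therefore the treewidth is 5.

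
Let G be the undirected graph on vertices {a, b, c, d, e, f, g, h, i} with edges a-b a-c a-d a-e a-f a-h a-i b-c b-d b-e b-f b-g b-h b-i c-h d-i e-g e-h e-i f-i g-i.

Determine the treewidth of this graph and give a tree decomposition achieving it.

Treewidth 3.
Bags: B1 = {b, e, g, i}  B2 = {a, b, e, i}  B3 = {a, b, f, i}  B4 = {a, b, e, h}  B5 = {a, b, d, i}  B6 = {a, b, c, h}
Tree: B1–B2, B2–B3, B2–B4, B2–B5, B4–B6

The largest bag has 4 vertices, giving width 3; this decomposition certifies tw(G) ≤ 3. On the other hand G contains the 4-clique {b, e, g, i}. A clique must lie in a single bag of any decomposition, so no decomposition can have width below 3. Therefore the treewidth is 3.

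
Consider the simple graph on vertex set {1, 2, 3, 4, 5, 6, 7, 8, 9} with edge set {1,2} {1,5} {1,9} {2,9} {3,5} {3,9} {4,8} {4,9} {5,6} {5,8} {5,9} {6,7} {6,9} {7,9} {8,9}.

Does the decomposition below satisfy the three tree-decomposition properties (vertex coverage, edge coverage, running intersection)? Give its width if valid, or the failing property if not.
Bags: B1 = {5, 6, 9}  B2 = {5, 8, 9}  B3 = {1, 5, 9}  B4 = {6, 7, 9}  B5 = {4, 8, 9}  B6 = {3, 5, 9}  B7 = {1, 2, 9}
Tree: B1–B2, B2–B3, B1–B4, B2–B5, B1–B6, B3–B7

Vertex coverage: the bags together contain {1, 2, 3, 4, 5, 6, 7, 8, 9}, the full vertex set. Edge coverage: each edge of G has both endpoints in at least one bag. Running intersection: for every vertex, the bags containing it form a connected subtree. All three properties hold, so this is a valid tree decomposition of width max|bag| − 1 = 2, and hence tw(G) ≤ 2.

Yes; width 2.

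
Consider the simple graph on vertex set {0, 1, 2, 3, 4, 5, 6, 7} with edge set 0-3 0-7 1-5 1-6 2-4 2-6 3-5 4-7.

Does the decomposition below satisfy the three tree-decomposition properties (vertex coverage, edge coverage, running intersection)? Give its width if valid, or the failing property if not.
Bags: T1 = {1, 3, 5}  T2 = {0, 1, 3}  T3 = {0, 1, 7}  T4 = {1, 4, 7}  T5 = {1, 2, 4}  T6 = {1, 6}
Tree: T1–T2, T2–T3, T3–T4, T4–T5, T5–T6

A tree decomposition must satisfy three properties: every vertex lies in some bag; for every edge, both endpoints lie together in some bag; and for every vertex, the bags containing it form a connected subtree. Here edge (2,6) lies in no bag, so the decomposition is invalid.

No — edge (2,6) lies in no bag.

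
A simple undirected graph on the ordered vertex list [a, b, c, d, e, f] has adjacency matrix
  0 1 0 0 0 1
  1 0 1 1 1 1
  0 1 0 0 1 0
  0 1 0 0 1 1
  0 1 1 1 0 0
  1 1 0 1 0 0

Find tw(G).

A width-2 tree decomposition is:
Bags: B1 = {a, b, f}  B2 = {b, d, f}  B3 = {b, d, e}  B4 = {b, c, e}
Tree: B1–B2, B2–B3, B3–B4
Every bag has size at most 3, so the width is 3 − 1 = 2 and tw(G) ≤ 2. For the lower bound, the 3 vertices {b, d, e} are pairwise adjacent, and any tree decomposition puts a clique entirely inside one bag — forcing width ≥ 2. Hence tw(G) = 2 exactly.

2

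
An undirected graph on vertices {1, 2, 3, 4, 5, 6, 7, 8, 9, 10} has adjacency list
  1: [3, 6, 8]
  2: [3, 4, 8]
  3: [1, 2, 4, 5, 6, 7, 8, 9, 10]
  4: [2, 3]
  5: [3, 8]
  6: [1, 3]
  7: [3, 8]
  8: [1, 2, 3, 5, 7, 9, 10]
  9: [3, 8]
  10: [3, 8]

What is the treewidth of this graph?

A width-2 tree decomposition is:
Bags: B1 = {3, 7, 8}  B2 = {1, 3, 8}  B3 = {3, 5, 8}  B4 = {3, 8, 10}  B5 = {2, 3, 8}  B6 = {1, 3, 6}  B7 = {2, 3, 4}  B8 = {3, 8, 9}
Tree: B1–B2, B2–B3, B3–B4, B2–B5, B2–B6, B5–B7, B4–B8
The largest bag has 3 vertices, giving width 2; this decomposition certifies tw(G) ≤ 2. For the lower bound, the 3 vertices {1, 3, 8} are pairwise adjacent, and any tree decomposition puts a clique entirely inside one bag — forcing width ≥ 2. Combining the bounds, tw(G) = 2.

2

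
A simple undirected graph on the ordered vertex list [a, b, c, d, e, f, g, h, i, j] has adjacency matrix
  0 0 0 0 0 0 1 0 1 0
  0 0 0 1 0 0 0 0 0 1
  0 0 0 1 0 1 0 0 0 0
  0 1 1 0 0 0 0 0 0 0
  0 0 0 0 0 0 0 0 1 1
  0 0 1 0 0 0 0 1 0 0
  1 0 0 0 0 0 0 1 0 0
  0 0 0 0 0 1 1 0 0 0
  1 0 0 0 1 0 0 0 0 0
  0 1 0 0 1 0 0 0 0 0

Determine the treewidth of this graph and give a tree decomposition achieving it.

Treewidth 2.
One such decomposition:
Bags: B1 = {c, d, f}  B2 = {b, d, f}  B3 = {b, f, j}  B4 = {e, f, j}  B5 = {e, f, i}  B6 = {a, f, i}  B7 = {a, f, g}  B8 = {f, g, h}
Tree: B1–B2, B2–B3, B3–B4, B4–B5, B5–B6, B6–B7, B7–B8

The largest bag has 3 vertices, giving width 2; this decomposition certifies tw(G) ≤ 2. The edges f–c–d–b–j–e–i–a–g–h–f form a cycle, so G is not a tree and its treewidth is at least 2. The upper and lower bounds meet at 2, so that is the treewidth.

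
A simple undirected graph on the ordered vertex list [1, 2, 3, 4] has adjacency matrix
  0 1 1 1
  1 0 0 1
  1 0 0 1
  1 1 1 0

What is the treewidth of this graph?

2

A width-2 tree decomposition is:
Bags: B1 = {1, 2, 4}  B2 = {1, 3, 4}
Tree: B1–B2
The largest bag has 3 vertices, giving width 2; this decomposition certifies tw(G) ≤ 2. For the lower bound, the 3 vertices {1, 2, 4} are pairwise adjacent, and any tree decomposition puts a clique entirely inside one bag — forcing width ≥ 2. Therefore the treewidth is 2.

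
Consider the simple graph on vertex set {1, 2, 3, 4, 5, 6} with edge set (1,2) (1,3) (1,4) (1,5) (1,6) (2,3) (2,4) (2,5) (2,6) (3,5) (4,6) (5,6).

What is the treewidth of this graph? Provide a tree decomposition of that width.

Treewidth 3.
Bags: B1 = {1, 2, 4, 6}  B2 = {1, 2, 5, 6}  B3 = {1, 2, 3, 5}
Tree: B1–B2, B2–B3

Each bag holds 4 vertices, so the decomposition has width 3, which upper-bounds the treewidth. Conversely, {1, 2, 4, 6} is a clique of size 4, and the vertices of any clique must share a bag in every tree decomposition; so some bag has ≥ 4 vertices and tw(G) ≥ 3. Hence tw(G) = 3 exactly.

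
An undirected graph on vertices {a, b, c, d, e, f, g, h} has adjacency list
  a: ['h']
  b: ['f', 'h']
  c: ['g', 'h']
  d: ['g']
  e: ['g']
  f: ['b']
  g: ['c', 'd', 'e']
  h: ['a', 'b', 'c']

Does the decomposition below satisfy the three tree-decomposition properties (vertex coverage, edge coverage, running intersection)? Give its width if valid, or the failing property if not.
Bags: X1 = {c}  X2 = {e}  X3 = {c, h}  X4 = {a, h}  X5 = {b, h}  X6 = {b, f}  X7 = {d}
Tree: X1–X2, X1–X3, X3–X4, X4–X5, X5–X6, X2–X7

A tree decomposition must satisfy three properties: every vertex lies in some bag; for every edge, both endpoints lie together in some bag; and for every vertex, the bags containing it form a connected subtree. Here vertex g appears in no bag, so the decomposition is invalid.

No — vertex g appears in no bag.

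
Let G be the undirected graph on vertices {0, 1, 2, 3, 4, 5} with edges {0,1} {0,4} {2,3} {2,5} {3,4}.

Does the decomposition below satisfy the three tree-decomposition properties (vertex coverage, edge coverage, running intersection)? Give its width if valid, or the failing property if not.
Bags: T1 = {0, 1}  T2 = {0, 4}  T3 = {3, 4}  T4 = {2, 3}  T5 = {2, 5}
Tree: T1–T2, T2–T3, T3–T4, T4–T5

Yes; width 1.

Every vertex of G appears in some bag (union = {0, 1, 2, 3, 4, 5}); every edge is covered by a bag; and for each vertex v the set of bags containing v is connected in the bag tree. The decomposition is therefore valid. The largest bag has 2 vertices, so the width is 1.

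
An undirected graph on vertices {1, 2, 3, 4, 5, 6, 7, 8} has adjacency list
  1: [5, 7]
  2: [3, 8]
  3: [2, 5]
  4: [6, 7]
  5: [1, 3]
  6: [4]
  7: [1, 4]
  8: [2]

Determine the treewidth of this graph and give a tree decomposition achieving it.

Every bag has size at most 2, so the width is 2 − 1 = 1 and tw(G) ≤ 1. Any graph with an edge has treewidth ≥ 1, and G has the edge 8–2. Hence tw(G) = 1 exactly.

Treewidth 1.
Bags: B1 = {2, 8}  B2 = {2, 3}  B3 = {3, 5}  B4 = {1, 5}  B5 = {1, 7}  B6 = {4, 7}  B7 = {4, 6}
Tree: B1–B2, B2–B3, B3–B4, B4–B5, B5–B6, B6–B7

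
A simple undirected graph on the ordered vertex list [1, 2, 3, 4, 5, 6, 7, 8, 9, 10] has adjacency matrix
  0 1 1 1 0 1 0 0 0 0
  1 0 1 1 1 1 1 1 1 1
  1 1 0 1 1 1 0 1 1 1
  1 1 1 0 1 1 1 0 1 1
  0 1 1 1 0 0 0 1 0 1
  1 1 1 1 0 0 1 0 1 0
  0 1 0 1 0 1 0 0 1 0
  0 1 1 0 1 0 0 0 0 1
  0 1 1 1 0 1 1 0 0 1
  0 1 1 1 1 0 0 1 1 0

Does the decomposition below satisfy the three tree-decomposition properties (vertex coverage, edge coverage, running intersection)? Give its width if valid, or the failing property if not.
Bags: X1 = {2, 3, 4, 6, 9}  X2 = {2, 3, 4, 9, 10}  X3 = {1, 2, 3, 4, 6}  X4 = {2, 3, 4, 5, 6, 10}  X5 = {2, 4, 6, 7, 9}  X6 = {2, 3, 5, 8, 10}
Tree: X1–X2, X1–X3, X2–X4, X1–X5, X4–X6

A tree decomposition must satisfy three properties: every vertex lies in some bag; for every edge, both endpoints lie together in some bag; and for every vertex, the bags containing it form a connected subtree. Here bags containing vertex 6 are not connected in the tree, so the decomposition is invalid.

No — bags containing vertex 6 are not connected in the tree.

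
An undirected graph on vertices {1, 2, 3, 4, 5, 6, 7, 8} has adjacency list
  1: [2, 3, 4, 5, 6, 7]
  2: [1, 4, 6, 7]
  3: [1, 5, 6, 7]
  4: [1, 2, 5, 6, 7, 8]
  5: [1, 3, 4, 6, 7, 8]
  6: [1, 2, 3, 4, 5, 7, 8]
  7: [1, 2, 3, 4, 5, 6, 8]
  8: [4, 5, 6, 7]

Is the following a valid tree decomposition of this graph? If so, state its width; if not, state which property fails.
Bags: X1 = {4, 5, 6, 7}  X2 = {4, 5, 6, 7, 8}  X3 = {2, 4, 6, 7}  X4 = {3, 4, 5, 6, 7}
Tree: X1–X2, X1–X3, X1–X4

A tree decomposition must satisfy three properties: every vertex lies in some bag; for every edge, both endpoints lie together in some bag; and for every vertex, the bags containing it form a connected subtree. Here vertex 1 appears in no bag, so the decomposition is invalid.

No — vertex 1 appears in no bag.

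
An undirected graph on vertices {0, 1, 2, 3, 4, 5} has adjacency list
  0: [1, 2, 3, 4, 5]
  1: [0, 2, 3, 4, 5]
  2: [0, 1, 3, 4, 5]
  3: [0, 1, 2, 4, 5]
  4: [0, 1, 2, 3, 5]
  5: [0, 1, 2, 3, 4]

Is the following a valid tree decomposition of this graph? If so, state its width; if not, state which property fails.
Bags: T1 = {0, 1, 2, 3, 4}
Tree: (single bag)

A tree decomposition must satisfy three properties: every vertex lies in some bag; for every edge, both endpoints lie together in some bag; and for every vertex, the bags containing it form a connected subtree. Here vertex 5 appears in no bag, so the decomposition is invalid.

No — vertex 5 appears in no bag.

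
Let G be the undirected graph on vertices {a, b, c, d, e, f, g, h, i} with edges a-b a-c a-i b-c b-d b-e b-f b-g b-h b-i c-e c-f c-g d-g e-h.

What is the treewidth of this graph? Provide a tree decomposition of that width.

Each bag holds 3 vertices, so the decomposition has width 2, which upper-bounds the treewidth. Conversely, {b, d, g} is a clique of size 3, and the vertices of any clique must share a bag in every tree decomposition; so some bag has ≥ 3 vertices and tw(G) ≥ 2. Combining the bounds, tw(G) = 2.

Treewidth 2.
Bags: B1 = {b, c, e}  B2 = {b, c, f}  B3 = {a, b, c}  B4 = {b, c, g}  B5 = {b, d, g}  B6 = {b, e, h}  B7 = {a, b, i}
Tree: B1–B2, B2–B3, B2–B4, B4–B5, B1–B6, B3–B7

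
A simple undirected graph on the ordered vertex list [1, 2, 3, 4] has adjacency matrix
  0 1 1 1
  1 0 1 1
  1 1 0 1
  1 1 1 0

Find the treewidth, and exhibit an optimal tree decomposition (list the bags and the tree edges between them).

A single bag containing all 4 vertices is trivially a valid decomposition of width 3. Conversely, {1, 2, 3, 4} is a clique of size 4, and the vertices of any clique must share a bag in every tree decomposition; so some bag has ≥ 4 vertices and tw(G) ≥ 3. Hence tw(G) = 3 exactly.

Treewidth 3.
Bags: B1 = {1, 2, 3, 4}
Tree: (single bag)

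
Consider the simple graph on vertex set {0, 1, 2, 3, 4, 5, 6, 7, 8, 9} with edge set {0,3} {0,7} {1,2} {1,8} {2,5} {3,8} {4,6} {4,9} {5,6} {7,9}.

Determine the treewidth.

2

A width-2 tree decomposition is:
Bags: B1 = {1, 3, 8}  B2 = {1, 2, 3}  B3 = {2, 3, 5}  B4 = {3, 5, 6}  B5 = {3, 4, 6}  B6 = {3, 4, 9}  B7 = {3, 7, 9}  B8 = {0, 3, 7}
Tree: B1–B2, B2–B3, B3–B4, B4–B5, B5–B6, B6–B7, B7–B8
The largest bag has 3 vertices, giving width 2; this decomposition certifies tw(G) ≤ 2. The edges 3–8–1–2–5–6–4–9–7–0–3 form a cycle, so G is not a tree and its treewidth is at least 2. Hence tw(G) = 2 exactly.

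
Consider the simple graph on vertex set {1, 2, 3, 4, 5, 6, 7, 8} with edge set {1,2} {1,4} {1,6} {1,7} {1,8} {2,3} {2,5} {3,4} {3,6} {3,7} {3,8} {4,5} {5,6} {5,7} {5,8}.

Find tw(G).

3

A width-3 tree decomposition is:
Bags: B1 = {1, 3, 4, 5}  B2 = {1, 3, 5, 8}  B3 = {1, 3, 5, 7}  B4 = {1, 3, 5, 6}  B5 = {1, 2, 3, 5}
Tree: B1–B2, B2–B3, B3–B4, B4–B5
Every bag has size at most 4, so the width is 4 − 1 = 3 and tw(G) ≤ 3. For the lower bound: the 4 vertex sets {4,5}, {1,8}, {3}, {7} are disjoint, each induces a connected subgraph, and every pair is joined by at least one edge of G. Contracting each set to a single vertex therefore yields K_{4} as a minor, and since treewidth is minor-monotone, tw(G) ≥ tw(K_{4}) = 3. Combining the bounds, tw(G) = 3.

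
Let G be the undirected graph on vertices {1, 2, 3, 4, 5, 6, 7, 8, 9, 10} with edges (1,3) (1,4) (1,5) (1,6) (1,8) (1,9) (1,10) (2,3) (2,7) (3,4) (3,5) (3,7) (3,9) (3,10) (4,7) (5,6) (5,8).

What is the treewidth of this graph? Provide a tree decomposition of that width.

Treewidth 2.
One such decomposition:
Bags: B1 = {1, 3, 5}  B2 = {1, 3, 10}  B3 = {1, 3, 4}  B4 = {1, 5, 8}  B5 = {3, 4, 7}  B6 = {1, 3, 9}  B7 = {2, 3, 7}  B8 = {1, 5, 6}
Tree: B1–B2, B1–B3, B1–B4, B3–B5, B1–B6, B5–B7, B4–B8

The largest bag has 3 vertices, giving width 2; this decomposition certifies tw(G) ≤ 2. On the other hand G contains the 3-clique {1, 5, 8}. A clique must lie in a single bag of any decomposition, so no decomposition can have width below 2. Hence tw(G) = 2 exactly.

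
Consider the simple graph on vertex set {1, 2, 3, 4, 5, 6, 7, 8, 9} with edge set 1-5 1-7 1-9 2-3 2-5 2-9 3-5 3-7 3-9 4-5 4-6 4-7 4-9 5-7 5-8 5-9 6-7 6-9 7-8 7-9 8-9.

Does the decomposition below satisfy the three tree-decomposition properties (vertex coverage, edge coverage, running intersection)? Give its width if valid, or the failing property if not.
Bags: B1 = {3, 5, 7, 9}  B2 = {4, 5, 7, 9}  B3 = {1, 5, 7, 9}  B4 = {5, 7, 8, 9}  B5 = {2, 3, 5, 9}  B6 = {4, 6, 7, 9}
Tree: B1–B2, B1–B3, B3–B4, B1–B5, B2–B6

Every vertex of G appears in some bag (union = {1, 2, 3, 4, 5, 6, 7, 8, 9}); every edge is covered by a bag; and for each vertex v the set of bags containing v is connected in the bag tree. The decomposition is therefore valid. The largest bag has 4 vertices, so the width is 3.

Yes; width 3.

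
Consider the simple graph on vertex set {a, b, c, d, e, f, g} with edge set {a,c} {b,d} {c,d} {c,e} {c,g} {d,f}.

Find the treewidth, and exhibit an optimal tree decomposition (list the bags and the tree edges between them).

Treewidth 1.
One such decomposition:
Bags: B1 = {a, c}  B2 = {c, e}  B3 = {c, g}  B4 = {c, d}  B5 = {d, f}  B6 = {b, d}
Tree: B1–B2, B2–B3, B2–B4, B4–B5, B4–B6

Every bag has size at most 2, so the width is 2 − 1 = 1 and tw(G) ≤ 1. G has an edge, so its treewidth is at least 1. The upper and lower bounds meet at 1, so that is the treewidth.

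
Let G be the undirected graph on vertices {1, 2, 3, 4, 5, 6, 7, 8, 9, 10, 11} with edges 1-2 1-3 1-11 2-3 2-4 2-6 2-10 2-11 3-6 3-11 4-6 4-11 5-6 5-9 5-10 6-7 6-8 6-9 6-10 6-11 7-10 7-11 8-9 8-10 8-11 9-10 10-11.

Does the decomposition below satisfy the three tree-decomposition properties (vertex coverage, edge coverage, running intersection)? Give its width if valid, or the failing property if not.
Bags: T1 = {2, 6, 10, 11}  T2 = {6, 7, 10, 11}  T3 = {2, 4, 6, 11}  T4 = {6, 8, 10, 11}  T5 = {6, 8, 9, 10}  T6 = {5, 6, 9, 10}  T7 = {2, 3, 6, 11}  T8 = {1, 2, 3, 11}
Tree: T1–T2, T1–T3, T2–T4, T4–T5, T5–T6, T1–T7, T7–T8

Yes; width 3.

Vertex coverage: the bags together contain {1, 2, 3, 4, 5, 6, 7, 8, 9, 10, 11}, the full vertex set. Edge coverage: each edge of G has both endpoints in at least one bag. Running intersection: for every vertex, the bags containing it form a connected subtree. All three properties hold, so this is a valid tree decomposition of width max|bag| − 1 = 3, and hence tw(G) ≤ 3.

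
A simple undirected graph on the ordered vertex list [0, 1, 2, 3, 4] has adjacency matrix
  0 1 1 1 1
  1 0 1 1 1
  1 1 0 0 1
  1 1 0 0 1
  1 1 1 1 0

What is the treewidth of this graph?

A width-3 tree decomposition is:
Bags: B1 = {0, 1, 2, 4}  B2 = {0, 1, 3, 4}
Tree: B1–B2
Every bag has size at most 4, so the width is 4 − 1 = 3 and tw(G) ≤ 3. For the lower bound, the 4 vertices {0, 1, 2, 4} are pairwise adjacent, and any tree decomposition puts a clique entirely inside one bag — forcing width ≥ 3. Hence tw(G) = 3 exactly.

3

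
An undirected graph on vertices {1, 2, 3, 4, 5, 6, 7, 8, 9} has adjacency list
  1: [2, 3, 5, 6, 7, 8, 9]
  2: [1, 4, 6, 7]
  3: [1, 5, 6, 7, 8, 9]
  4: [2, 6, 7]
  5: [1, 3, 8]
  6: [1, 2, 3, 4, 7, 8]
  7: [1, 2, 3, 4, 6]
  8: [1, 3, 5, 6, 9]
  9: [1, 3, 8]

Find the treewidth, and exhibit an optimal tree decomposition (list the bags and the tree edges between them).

Treewidth 3.
Bags: B1 = {1, 3, 6, 8}  B2 = {1, 3, 6, 7}  B3 = {1, 2, 6, 7}  B4 = {1, 3, 5, 8}  B5 = {1, 3, 8, 9}  B6 = {2, 4, 6, 7}
Tree: B1–B2, B2–B3, B1–B4, B4–B5, B3–B6

Every bag has size at most 4, so the width is 4 − 1 = 3 and tw(G) ≤ 3. For the lower bound, the 4 vertices {1, 2, 6, 7} are pairwise adjacent, and any tree decomposition puts a clique entirely inside one bag — forcing width ≥ 3. Therefore the treewidth is 3.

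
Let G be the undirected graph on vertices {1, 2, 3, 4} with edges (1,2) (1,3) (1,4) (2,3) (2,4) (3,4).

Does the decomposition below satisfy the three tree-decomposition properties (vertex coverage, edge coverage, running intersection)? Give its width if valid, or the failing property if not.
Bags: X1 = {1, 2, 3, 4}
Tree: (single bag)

Yes; width 3.

Vertex coverage: the bags together contain {1, 2, 3, 4}, the full vertex set. Edge coverage: each edge of G has both endpoints in at least one bag. Running intersection: for every vertex, the bags containing it form a connected subtree. All three properties hold, so this is a valid tree decomposition of width max|bag| − 1 = 3, and hence tw(G) ≤ 3.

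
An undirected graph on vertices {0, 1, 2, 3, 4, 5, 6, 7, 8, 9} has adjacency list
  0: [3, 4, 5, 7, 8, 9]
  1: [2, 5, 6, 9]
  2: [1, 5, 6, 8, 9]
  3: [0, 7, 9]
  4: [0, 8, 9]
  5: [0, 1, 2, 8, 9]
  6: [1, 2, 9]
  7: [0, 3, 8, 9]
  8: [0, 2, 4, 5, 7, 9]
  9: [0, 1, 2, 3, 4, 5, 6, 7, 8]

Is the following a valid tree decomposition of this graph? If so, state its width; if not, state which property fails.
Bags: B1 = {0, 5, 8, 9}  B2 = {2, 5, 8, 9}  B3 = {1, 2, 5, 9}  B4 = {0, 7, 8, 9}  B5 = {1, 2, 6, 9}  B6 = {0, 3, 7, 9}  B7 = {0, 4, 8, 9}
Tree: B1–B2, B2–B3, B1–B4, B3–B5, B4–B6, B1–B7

Every vertex of G appears in some bag (union = {0, 1, 2, 3, 4, 5, 6, 7, 8, 9}); every edge is covered by a bag; and for each vertex v the set of bags containing v is connected in the bag tree. The decomposition is therefore valid. The largest bag has 4 vertices, so the width is 3.

Yes; width 3.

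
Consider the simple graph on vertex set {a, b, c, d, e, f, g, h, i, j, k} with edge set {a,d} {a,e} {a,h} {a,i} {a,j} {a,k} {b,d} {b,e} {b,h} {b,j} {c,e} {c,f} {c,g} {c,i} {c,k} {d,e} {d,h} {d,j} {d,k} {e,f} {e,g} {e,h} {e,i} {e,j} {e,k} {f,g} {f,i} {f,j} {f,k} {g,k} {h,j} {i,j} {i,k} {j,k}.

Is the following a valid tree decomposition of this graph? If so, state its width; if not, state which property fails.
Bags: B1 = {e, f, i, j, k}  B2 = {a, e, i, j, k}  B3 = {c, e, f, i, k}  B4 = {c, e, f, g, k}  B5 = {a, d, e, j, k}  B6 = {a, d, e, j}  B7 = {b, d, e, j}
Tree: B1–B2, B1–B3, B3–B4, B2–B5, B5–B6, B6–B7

A tree decomposition must satisfy three properties: every vertex lies in some bag; for every edge, both endpoints lie together in some bag; and for every vertex, the bags containing it form a connected subtree. Here vertex h appears in no bag, so the decomposition is invalid.

No — vertex h appears in no bag.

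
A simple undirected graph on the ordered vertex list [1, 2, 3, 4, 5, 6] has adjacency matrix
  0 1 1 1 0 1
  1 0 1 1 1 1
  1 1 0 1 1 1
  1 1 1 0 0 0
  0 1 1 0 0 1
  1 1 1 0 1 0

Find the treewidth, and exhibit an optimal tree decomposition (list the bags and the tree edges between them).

The largest bag has 4 vertices, giving width 3; this decomposition certifies tw(G) ≤ 3. Conversely, {1, 2, 3, 4} is a clique of size 4, and the vertices of any clique must share a bag in every tree decomposition; so some bag has ≥ 4 vertices and tw(G) ≥ 3. Therefore the treewidth is 3.

Treewidth 3.
One optimal decomposition is:
Bags: B1 = {1, 2, 3, 6}  B2 = {1, 2, 3, 4}  B3 = {2, 3, 5, 6}
Tree: B1–B2, B1–B3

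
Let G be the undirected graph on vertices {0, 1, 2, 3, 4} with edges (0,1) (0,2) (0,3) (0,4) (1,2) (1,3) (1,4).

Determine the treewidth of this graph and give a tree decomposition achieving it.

Each bag holds 3 vertices, so the decomposition has width 2, which upper-bounds the treewidth. For the lower bound, the 3 vertices {0, 1, 2} are pairwise adjacent, and any tree decomposition puts a clique entirely inside one bag — forcing width ≥ 2. The upper and lower bounds meet at 2, so that is the treewidth.

Treewidth 2.
Bags: B1 = {0, 1, 3}  B2 = {0, 1, 4}  B3 = {0, 1, 2}
Tree: B1–B2, B2–B3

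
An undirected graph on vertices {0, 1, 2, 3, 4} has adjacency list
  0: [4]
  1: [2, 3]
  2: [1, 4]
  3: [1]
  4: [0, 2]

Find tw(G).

A width-1 tree decomposition is:
Bags: B1 = {1, 3}  B2 = {1, 2}  B3 = {2, 4}  B4 = {0, 4}
Tree: B1–B2, B2–B3, B3–B4
The largest bag has 2 vertices, giving width 1; this decomposition certifies tw(G) ≤ 1. G has an edge, so its treewidth is at least 1. Therefore the treewidth is 1.

1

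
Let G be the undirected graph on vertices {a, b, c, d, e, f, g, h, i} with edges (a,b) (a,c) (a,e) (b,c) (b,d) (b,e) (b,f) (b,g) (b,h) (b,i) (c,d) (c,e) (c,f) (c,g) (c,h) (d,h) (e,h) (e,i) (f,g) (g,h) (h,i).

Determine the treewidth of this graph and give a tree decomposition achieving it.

Treewidth 3.
One optimal decomposition is:
Bags: B1 = {b, c, e, h}  B2 = {b, c, d, h}  B3 = {a, b, c, e}  B4 = {b, c, g, h}  B5 = {b, e, h, i}  B6 = {b, c, f, g}
Tree: B1–B2, B1–B3, B2–B4, B1–B5, B4–B6

Every bag has size at most 4, so the width is 4 − 1 = 3 and tw(G) ≤ 3. For the lower bound, the 4 vertices {a, b, c, e} are pairwise adjacent, and any tree decomposition puts a clique entirely inside one bag — forcing width ≥ 3. Combining the bounds, tw(G) = 3.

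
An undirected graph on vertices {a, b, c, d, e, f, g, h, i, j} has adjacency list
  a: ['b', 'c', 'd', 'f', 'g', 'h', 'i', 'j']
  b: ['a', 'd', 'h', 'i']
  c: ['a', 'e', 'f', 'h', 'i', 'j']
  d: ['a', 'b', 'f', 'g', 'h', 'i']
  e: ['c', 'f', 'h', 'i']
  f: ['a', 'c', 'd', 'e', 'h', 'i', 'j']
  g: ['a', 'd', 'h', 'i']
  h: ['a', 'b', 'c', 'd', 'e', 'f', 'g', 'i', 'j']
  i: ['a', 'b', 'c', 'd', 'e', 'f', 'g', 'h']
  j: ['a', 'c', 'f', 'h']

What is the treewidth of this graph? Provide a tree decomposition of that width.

Treewidth 4.
Bags: B1 = {a, c, f, h, i}  B2 = {a, d, f, h, i}  B3 = {c, e, f, h, i}  B4 = {a, d, g, h, i}  B5 = {a, b, d, h, i}  B6 = {a, c, f, h, j}
Tree: B1–B2, B1–B3, B2–B4, B4–B5, B1–B6

Every bag has size at most 5, so the width is 5 − 1 = 4 and tw(G) ≤ 4. On the other hand G contains the 5-clique {a, c, f, h, j}. A clique must lie in a single bag of any decomposition, so no decomposition can have width below 4. The upper and lower bounds meet at 4, so that is the treewidth.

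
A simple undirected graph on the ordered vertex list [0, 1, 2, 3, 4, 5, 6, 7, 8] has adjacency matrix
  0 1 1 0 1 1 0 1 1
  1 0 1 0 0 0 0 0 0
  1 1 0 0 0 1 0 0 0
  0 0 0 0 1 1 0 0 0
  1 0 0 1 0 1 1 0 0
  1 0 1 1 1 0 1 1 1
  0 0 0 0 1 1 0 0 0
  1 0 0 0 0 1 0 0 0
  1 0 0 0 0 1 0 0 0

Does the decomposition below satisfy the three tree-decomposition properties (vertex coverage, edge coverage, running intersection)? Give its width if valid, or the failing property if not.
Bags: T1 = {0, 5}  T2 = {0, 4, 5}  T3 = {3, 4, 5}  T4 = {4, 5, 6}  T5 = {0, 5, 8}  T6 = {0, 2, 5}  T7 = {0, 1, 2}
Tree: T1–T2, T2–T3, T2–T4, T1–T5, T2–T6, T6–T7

No — vertex 7 appears in no bag.

A tree decomposition must satisfy three properties: every vertex lies in some bag; for every edge, both endpoints lie together in some bag; and for every vertex, the bags containing it form a connected subtree. Here vertex 7 appears in no bag, so the decomposition is invalid.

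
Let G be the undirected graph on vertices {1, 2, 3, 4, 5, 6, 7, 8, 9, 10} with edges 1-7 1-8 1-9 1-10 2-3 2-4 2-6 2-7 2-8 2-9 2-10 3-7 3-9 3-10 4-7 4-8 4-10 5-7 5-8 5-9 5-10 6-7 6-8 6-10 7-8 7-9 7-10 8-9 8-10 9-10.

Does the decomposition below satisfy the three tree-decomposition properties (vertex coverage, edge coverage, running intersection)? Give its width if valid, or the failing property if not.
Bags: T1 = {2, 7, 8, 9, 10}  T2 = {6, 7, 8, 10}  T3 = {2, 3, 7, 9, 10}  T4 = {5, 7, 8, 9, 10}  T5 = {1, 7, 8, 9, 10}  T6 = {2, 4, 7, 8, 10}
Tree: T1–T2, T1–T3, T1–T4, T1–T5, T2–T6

A tree decomposition must satisfy three properties: every vertex lies in some bag; for every edge, both endpoints lie together in some bag; and for every vertex, the bags containing it form a connected subtree. Here edge (2,6) lies in no bag, so the decomposition is invalid.

No — edge (2,6) lies in no bag.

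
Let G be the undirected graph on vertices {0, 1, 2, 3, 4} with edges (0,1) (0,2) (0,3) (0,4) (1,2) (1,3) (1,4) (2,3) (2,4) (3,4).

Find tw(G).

A width-4 tree decomposition is:
Bags: B1 = {0, 1, 2, 3, 4}
Tree: (single bag)
A single bag containing all 5 vertices is trivially a valid decomposition of width 4. For the lower bound, the 5 vertices {0, 1, 2, 3, 4} are pairwise adjacent, and any tree decomposition puts a clique entirely inside one bag — forcing width ≥ 4. Therefore the treewidth is 4.

4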